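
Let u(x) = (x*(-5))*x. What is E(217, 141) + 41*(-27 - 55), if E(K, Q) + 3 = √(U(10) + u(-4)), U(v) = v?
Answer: -3365 + I*√70 ≈ -3365.0 + 8.3666*I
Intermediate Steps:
u(x) = -5*x² (u(x) = (-5*x)*x = -5*x²)
E(K, Q) = -3 + I*√70 (E(K, Q) = -3 + √(10 - 5*(-4)²) = -3 + √(10 - 5*16) = -3 + √(10 - 80) = -3 + √(-70) = -3 + I*√70)
E(217, 141) + 41*(-27 - 55) = (-3 + I*√70) + 41*(-27 - 55) = (-3 + I*√70) + 41*(-82) = (-3 + I*√70) - 3362 = -3365 + I*√70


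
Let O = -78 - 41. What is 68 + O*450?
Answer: -53482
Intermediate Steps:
O = -119
68 + O*450 = 68 - 119*450 = 68 - 53550 = -53482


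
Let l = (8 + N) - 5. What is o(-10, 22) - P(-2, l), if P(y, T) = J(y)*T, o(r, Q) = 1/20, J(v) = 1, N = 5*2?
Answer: -259/20 ≈ -12.950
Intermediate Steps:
N = 10
o(r, Q) = 1/20
l = 13 (l = (8 + 10) - 5 = 18 - 5 = 13)
P(y, T) = T (P(y, T) = 1*T = T)
o(-10, 22) - P(-2, l) = 1/20 - 1*13 = 1/20 - 13 = -259/20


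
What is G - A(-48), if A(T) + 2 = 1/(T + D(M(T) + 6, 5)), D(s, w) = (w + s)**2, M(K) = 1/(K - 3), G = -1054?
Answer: -198569705/188752 ≈ -1052.0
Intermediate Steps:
M(K) = 1/(-3 + K)
D(s, w) = (s + w)**2
A(T) = -2 + 1/(T + (11 + 1/(-3 + T))**2) (A(T) = -2 + 1/(T + ((1/(-3 + T) + 6) + 5)**2) = -2 + 1/(T + ((6 + 1/(-3 + T)) + 5)**2) = -2 + 1/(T + (11 + 1/(-3 + T))**2))
G - A(-48) = -1054 - (-2039 - 229*(-48)**2 - 2*(-48)**3 + 1384*(-48))/(1024 + (-48)**3 - 695*(-48) + 115*(-48)**2) = -1054 - (-2039 - 229*2304 - 2*(-110592) - 66432)/(1024 - 110592 + 33360 + 115*2304) = -1054 - (-2039 - 527616 + 221184 - 66432)/(1024 - 110592 + 33360 + 264960) = -1054 - (-374903)/188752 = -1054 - 1*(-374903/188752) = -1054 + 374903/188752 = -198569705/188752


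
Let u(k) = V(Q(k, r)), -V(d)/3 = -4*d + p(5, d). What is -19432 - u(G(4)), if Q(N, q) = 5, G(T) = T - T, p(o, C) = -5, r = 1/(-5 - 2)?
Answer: -19507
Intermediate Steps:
r = -1/7 (r = 1/(-7) = -1/7 ≈ -0.14286)
G(T) = 0
V(d) = 15 + 12*d (V(d) = -3*(-4*d - 5) = -3*(-5 - 4*d) = 15 + 12*d)
u(k) = 75 (u(k) = 15 + 12*5 = 15 + 60 = 75)
-19432 - u(G(4)) = -19432 - 1*75 = -19432 - 75 = -19507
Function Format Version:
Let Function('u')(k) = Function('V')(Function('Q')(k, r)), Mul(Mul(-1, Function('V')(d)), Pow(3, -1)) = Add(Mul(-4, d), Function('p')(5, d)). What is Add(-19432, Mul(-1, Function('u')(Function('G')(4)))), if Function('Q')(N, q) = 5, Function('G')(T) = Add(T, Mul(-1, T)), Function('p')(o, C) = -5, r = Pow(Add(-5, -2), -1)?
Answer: -19507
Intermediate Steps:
r = Rational(-1, 7) (r = Pow(-7, -1) = Rational(-1, 7) ≈ -0.14286)
Function('G')(T) = 0
Function('V')(d) = Add(15, Mul(12, d)) (Function('V')(d) = Mul(-3, Add(Mul(-4, d), -5)) = Mul(-3, Add(-5, Mul(-4, d))) = Add(15, Mul(12, d)))
Function('u')(k) = 75 (Function('u')(k) = Add(15, Mul(12, 5)) = Add(15, 60) = 75)
Add(-19432, Mul(-1, Function('u')(Function('G')(4)))) = Add(-19432, Mul(-1, 75)) = Add(-19432, -75) = -19507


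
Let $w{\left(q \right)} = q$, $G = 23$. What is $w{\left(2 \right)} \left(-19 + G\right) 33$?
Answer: $264$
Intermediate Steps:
$w{\left(2 \right)} \left(-19 + G\right) 33 = 2 \left(-19 + 23\right) 33 = 2 \cdot 4 \cdot 33 = 2 \cdot 132 = 264$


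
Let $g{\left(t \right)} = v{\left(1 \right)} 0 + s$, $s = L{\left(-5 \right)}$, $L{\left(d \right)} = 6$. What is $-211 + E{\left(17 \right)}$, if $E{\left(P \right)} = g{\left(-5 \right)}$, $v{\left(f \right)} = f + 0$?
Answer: $-205$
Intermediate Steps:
$s = 6$
$v{\left(f \right)} = f$
$g{\left(t \right)} = 6$ ($g{\left(t \right)} = 1 \cdot 0 + 6 = 0 + 6 = 6$)
$E{\left(P \right)} = 6$
$-211 + E{\left(17 \right)} = -211 + 6 = -205$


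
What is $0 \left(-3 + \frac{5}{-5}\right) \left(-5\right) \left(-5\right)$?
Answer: $0$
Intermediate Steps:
$0 \left(-3 + \frac{5}{-5}\right) \left(-5\right) \left(-5\right) = 0 \left(-3 + 5 \left(- \frac{1}{5}\right)\right) \left(-5\right) \left(-5\right) = 0 \left(-3 - 1\right) \left(-5\right) \left(-5\right) = 0 \left(\left(-4\right) \left(-5\right)\right) \left(-5\right) = 0 \cdot 20 \left(-5\right) = 0 \left(-5\right) = 0$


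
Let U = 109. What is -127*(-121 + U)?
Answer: 1524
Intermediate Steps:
-127*(-121 + U) = -127*(-121 + 109) = -127*(-12) = 1524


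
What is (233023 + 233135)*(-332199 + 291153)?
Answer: -19133921268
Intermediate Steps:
(233023 + 233135)*(-332199 + 291153) = 466158*(-41046) = -19133921268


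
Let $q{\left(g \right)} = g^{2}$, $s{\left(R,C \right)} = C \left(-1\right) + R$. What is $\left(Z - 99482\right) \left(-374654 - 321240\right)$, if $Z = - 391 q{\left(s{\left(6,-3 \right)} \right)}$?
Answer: $91268585782$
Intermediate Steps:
$s{\left(R,C \right)} = R - C$ ($s{\left(R,C \right)} = - C + R = R - C$)
$Z = -31671$ ($Z = - 391 \left(6 - -3\right)^{2} = - 391 \left(6 + 3\right)^{2} = - 391 \cdot 9^{2} = \left(-391\right) 81 = -31671$)
$\left(Z - 99482\right) \left(-374654 - 321240\right) = \left(-31671 - 99482\right) \left(-374654 - 321240\right) = \left(-131153\right) \left(-695894\right) = 91268585782$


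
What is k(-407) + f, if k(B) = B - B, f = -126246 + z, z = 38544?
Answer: -87702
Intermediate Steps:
f = -87702 (f = -126246 + 38544 = -87702)
k(B) = 0
k(-407) + f = 0 - 87702 = -87702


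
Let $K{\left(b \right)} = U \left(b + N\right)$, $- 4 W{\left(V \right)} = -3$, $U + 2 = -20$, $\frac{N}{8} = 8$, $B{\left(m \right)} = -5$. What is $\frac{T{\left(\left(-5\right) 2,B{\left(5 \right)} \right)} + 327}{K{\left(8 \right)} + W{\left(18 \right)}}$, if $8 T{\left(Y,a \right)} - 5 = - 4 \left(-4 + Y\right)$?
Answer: $- \frac{2677}{12666} \approx -0.21135$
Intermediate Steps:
$N = 64$ ($N = 8 \cdot 8 = 64$)
$U = -22$ ($U = -2 - 20 = -22$)
$T{\left(Y,a \right)} = \frac{21}{8} - \frac{Y}{2}$ ($T{\left(Y,a \right)} = \frac{5}{8} + \frac{\left(-4\right) \left(-4 + Y\right)}{8} = \frac{5}{8} + \frac{16 - 4 Y}{8} = \frac{5}{8} - \left(-2 + \frac{Y}{2}\right) = \frac{21}{8} - \frac{Y}{2}$)
$W{\left(V \right)} = \frac{3}{4}$ ($W{\left(V \right)} = \left(- \frac{1}{4}\right) \left(-3\right) = \frac{3}{4}$)
$K{\left(b \right)} = -1408 - 22 b$ ($K{\left(b \right)} = - 22 \left(b + 64\right) = - 22 \left(64 + b\right) = -1408 - 22 b$)
$\frac{T{\left(\left(-5\right) 2,B{\left(5 \right)} \right)} + 327}{K{\left(8 \right)} + W{\left(18 \right)}} = \frac{\left(\frac{21}{8} - \frac{\left(-5\right) 2}{2}\right) + 327}{\left(-1408 - 176\right) + \frac{3}{4}} = \frac{\left(\frac{21}{8} - -5\right) + 327}{\left(-1408 - 176\right) + \frac{3}{4}} = \frac{\left(\frac{21}{8} + 5\right) + 327}{-1584 + \frac{3}{4}} = \frac{\frac{61}{8} + 327}{- \frac{6333}{4}} = \frac{2677}{8} \left(- \frac{4}{6333}\right) = - \frac{2677}{12666}$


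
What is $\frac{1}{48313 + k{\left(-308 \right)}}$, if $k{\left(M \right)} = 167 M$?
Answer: $- \frac{1}{3123} \approx -0.0003202$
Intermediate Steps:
$\frac{1}{48313 + k{\left(-308 \right)}} = \frac{1}{48313 + 167 \left(-308\right)} = \frac{1}{48313 - 51436} = \frac{1}{-3123} = - \frac{1}{3123}$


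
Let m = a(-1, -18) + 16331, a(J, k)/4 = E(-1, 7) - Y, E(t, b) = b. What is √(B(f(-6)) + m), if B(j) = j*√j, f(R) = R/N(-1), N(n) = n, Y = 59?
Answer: √(16123 + 6*√6) ≈ 127.03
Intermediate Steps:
a(J, k) = -208 (a(J, k) = 4*(7 - 1*59) = 4*(7 - 59) = 4*(-52) = -208)
m = 16123 (m = -208 + 16331 = 16123)
f(R) = -R (f(R) = R/(-1) = R*(-1) = -R)
B(j) = j^(3/2)
√(B(f(-6)) + m) = √((-1*(-6))^(3/2) + 16123) = √(6^(3/2) + 16123) = √(6*√6 + 16123) = √(16123 + 6*√6)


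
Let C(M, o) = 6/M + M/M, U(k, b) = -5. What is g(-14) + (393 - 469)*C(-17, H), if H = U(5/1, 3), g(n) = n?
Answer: -1074/17 ≈ -63.176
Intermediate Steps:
H = -5
C(M, o) = 1 + 6/M (C(M, o) = 6/M + 1 = 1 + 6/M)
g(-14) + (393 - 469)*C(-17, H) = -14 + (393 - 469)*((6 - 17)/(-17)) = -14 - (-76)*(-11)/17 = -14 - 76*11/17 = -14 - 836/17 = -1074/17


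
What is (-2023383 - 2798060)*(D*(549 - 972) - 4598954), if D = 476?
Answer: 23144382475786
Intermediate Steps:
(-2023383 - 2798060)*(D*(549 - 972) - 4598954) = (-2023383 - 2798060)*(476*(549 - 972) - 4598954) = -4821443*(476*(-423) - 4598954) = -4821443*(-201348 - 4598954) = -4821443*(-4800302) = 23144382475786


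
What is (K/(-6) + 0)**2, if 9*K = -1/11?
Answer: 1/352836 ≈ 2.8342e-6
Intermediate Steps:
K = -1/99 (K = (-1/11)/9 = (-1*1/11)/9 = (1/9)*(-1/11) = -1/99 ≈ -0.010101)
(K/(-6) + 0)**2 = (-1/99/(-6) + 0)**2 = (-1/99*(-1/6) + 0)**2 = (1/594 + 0)**2 = (1/594)**2 = 1/352836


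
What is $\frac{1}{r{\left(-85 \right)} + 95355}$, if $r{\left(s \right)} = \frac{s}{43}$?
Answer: $\frac{43}{4100180} \approx 1.0487 \cdot 10^{-5}$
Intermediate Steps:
$r{\left(s \right)} = \frac{s}{43}$ ($r{\left(s \right)} = s \frac{1}{43} = \frac{s}{43}$)
$\frac{1}{r{\left(-85 \right)} + 95355} = \frac{1}{\frac{1}{43} \left(-85\right) + 95355} = \frac{1}{- \frac{85}{43} + 95355} = \frac{1}{\frac{4100180}{43}} = \frac{43}{4100180}$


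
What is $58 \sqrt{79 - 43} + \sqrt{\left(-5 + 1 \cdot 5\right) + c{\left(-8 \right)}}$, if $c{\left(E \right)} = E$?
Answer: $348 + 2 i \sqrt{2} \approx 348.0 + 2.8284 i$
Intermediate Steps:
$58 \sqrt{79 - 43} + \sqrt{\left(-5 + 1 \cdot 5\right) + c{\left(-8 \right)}} = 58 \sqrt{79 - 43} + \sqrt{\left(-5 + 1 \cdot 5\right) - 8} = 58 \sqrt{36} + \sqrt{\left(-5 + 5\right) - 8} = 58 \cdot 6 + \sqrt{0 - 8} = 348 + \sqrt{-8} = 348 + 2 i \sqrt{2}$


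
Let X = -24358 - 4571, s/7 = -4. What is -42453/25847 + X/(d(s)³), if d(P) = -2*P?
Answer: -8203153911/4539146752 ≈ -1.8072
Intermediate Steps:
s = -28 (s = 7*(-4) = -28)
X = -28929
-42453/25847 + X/(d(s)³) = -42453/25847 - 28929/((-2*(-28))³) = -42453*1/25847 - 28929/(56³) = -42453/25847 - 28929/175616 = -8203153911/4539146752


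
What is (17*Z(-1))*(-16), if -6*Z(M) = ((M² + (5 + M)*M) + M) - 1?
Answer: -680/3 ≈ -226.67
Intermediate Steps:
Z(M) = ⅙ - M/6 - M²/6 - M*(5 + M)/6 (Z(M) = -(((M² + (5 + M)*M) + M) - 1)/6 = -(((M² + M*(5 + M)) + M) - 1)/6 = -((M + M² + M*(5 + M)) - 1)/6 = -(-1 + M + M² + M*(5 + M))/6 = ⅙ - M/6 - M²/6 - M*(5 + M)/6)
(17*Z(-1))*(-16) = (17*(⅙ - 1*(-1) - ⅓*(-1)²))*(-16) = (17*(⅙ + 1 - ⅓*1))*(-16) = (17*(⅙ + 1 - ⅓))*(-16) = (17*(⅚))*(-16) = (85/6)*(-16) = -680/3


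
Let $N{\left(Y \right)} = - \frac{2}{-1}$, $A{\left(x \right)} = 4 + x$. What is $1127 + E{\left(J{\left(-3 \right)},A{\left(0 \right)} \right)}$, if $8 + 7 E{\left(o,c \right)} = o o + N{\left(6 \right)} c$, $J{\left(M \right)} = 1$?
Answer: $\frac{7890}{7} \approx 1127.1$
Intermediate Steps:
$N{\left(Y \right)} = 2$ ($N{\left(Y \right)} = \left(-2\right) \left(-1\right) = 2$)
$E{\left(o,c \right)} = - \frac{8}{7} + \frac{o^{2}}{7} + \frac{2 c}{7}$ ($E{\left(o,c \right)} = - \frac{8}{7} + \frac{o o + 2 c}{7} = - \frac{8}{7} + \frac{o^{2} + 2 c}{7} = - \frac{8}{7} + \left(\frac{o^{2}}{7} + \frac{2 c}{7}\right) = - \frac{8}{7} + \frac{o^{2}}{7} + \frac{2 c}{7}$)
$1127 + E{\left(J{\left(-3 \right)},A{\left(0 \right)} \right)} = 1127 + \left(- \frac{8}{7} + \frac{1^{2}}{7} + \frac{2 \left(4 + 0\right)}{7}\right) = 1127 + \left(- \frac{8}{7} + \frac{1}{7} \cdot 1 + \frac{2}{7} \cdot 4\right) = 1127 + \left(- \frac{8}{7} + \frac{1}{7} + \frac{8}{7}\right) = 1127 + \frac{1}{7} = \frac{7890}{7}$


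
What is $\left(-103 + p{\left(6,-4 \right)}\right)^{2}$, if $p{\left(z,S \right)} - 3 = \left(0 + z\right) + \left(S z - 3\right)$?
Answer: $14641$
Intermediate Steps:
$p{\left(z,S \right)} = z + S z$ ($p{\left(z,S \right)} = 3 + \left(\left(0 + z\right) + \left(S z - 3\right)\right) = 3 + \left(z + \left(-3 + S z\right)\right) = 3 + \left(-3 + z + S z\right) = z + S z$)
$\left(-103 + p{\left(6,-4 \right)}\right)^{2} = \left(-103 + 6 \left(1 - 4\right)\right)^{2} = \left(-103 + 6 \left(-3\right)\right)^{2} = \left(-103 - 18\right)^{2} = \left(-121\right)^{2} = 14641$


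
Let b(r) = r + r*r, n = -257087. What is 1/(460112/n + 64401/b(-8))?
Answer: 14396872/16530893615 ≈ 0.00087091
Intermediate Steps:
b(r) = r + r²
1/(460112/n + 64401/b(-8)) = 1/(460112/(-257087) + 64401/((-8*(1 - 8)))) = 1/(460112*(-1/257087) + 64401/((-8*(-7)))) = 1/(-460112/257087 + 64401/56) = 1/(16530893615/14396872) = 14396872/16530893615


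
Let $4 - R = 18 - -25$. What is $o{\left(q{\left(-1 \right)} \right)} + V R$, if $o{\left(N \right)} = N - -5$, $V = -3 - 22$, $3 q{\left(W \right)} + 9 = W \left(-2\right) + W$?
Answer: $\frac{2932}{3} \approx 977.33$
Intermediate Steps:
$q{\left(W \right)} = -3 - \frac{W}{3}$ ($q{\left(W \right)} = -3 + \frac{W \left(-2\right) + W}{3} = -3 + \frac{- 2 W + W}{3} = -3 + \frac{\left(-1\right) W}{3} = -3 - \frac{W}{3}$)
$V = -25$
$o{\left(N \right)} = 5 + N$ ($o{\left(N \right)} = N + 5 = 5 + N$)
$R = -39$ ($R = 4 - \left(18 - -25\right) = 4 - \left(18 + 25\right) = 4 - 43 = -39$)
$o{\left(q{\left(-1 \right)} \right)} + V R = \left(5 - \frac{8}{3}\right) - -975 = \left(5 + \left(-3 + \frac{1}{3}\right)\right) + 975 = \left(5 - \frac{8}{3}\right) + 975 = \frac{7}{3} + 975 = \frac{2932}{3}$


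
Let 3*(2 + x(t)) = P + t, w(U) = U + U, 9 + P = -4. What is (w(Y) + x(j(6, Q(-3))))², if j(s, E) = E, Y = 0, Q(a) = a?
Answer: 484/9 ≈ 53.778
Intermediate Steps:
P = -13 (P = -9 - 4 = -13)
w(U) = 2*U
x(t) = -19/3 + t/3 (x(t) = -2 + (-13 + t)/3 = -2 + (-13/3 + t/3) = -19/3 + t/3)
(w(Y) + x(j(6, Q(-3))))² = (2*0 + (-19/3 + (⅓)*(-3)))² = (0 + (-19/3 - 1))² = (0 - 22/3)² = (-22/3)² = 484/9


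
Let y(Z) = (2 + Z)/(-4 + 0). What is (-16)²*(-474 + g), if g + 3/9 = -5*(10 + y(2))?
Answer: -398848/3 ≈ -1.3295e+5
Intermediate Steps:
y(Z) = -½ - Z/4 (y(Z) = (2 + Z)/(-4) = (2 + Z)*(-¼) = -½ - Z/4)
g = -136/3 (g = -⅓ - 5*(10 + (-½ - ¼*2)) = -⅓ - 5*(10 + (-½ - ½)) = -⅓ - 5*(10 - 1) = -⅓ - 5*9 = -⅓ - 45 = -136/3 ≈ -45.333)
(-16)²*(-474 + g) = (-16)²*(-474 - 136/3) = 256*(-1558/3) = -398848/3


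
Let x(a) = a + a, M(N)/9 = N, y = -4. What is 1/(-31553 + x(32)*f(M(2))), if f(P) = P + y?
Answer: -1/30657 ≈ -3.2619e-5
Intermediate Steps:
M(N) = 9*N
f(P) = -4 + P (f(P) = P - 4 = -4 + P)
x(a) = 2*a
1/(-31553 + x(32)*f(M(2))) = 1/(-31553 + (2*32)*(-4 + 9*2)) = 1/(-31553 + 64*(-4 + 18)) = 1/(-31553 + 64*14) = 1/(-31553 + 896) = 1/(-30657) = -1/30657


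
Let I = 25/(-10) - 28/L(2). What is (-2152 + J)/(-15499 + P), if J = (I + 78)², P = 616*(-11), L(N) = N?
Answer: -6521/89100 ≈ -0.073187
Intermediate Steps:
P = -6776
I = -33/2 (I = 25/(-10) - 28/2 = 25*(-⅒) - 28*½ = -5/2 - 14 = -33/2 ≈ -16.500)
J = 15129/4 (J = (-33/2 + 78)² = (123/2)² = 15129/4 ≈ 3782.3)
(-2152 + J)/(-15499 + P) = (-2152 + 15129/4)/(-15499 - 6776) = (6521/4)/(-22275) = (6521/4)*(-1/22275) = -6521/89100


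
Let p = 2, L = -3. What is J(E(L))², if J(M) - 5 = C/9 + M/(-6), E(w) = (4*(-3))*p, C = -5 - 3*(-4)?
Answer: 7744/81 ≈ 95.605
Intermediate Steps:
C = 7 (C = -5 + 12 = 7)
E(w) = -24 (E(w) = (4*(-3))*2 = -12*2 = -24)
J(M) = 52/9 - M/6 (J(M) = 5 + (7/9 + M/(-6)) = 5 + (7*(⅑) + M*(-⅙)) = 5 + (7/9 - M/6) = 52/9 - M/6)
J(E(L))² = (52/9 - ⅙*(-24))² = (52/9 + 4)² = (88/9)² = 7744/81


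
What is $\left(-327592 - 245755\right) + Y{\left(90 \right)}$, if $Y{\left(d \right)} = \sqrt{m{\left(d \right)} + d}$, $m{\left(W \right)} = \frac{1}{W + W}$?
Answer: $-573347 + \frac{\sqrt{81005}}{30} \approx -5.7334 \cdot 10^{5}$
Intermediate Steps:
$m{\left(W \right)} = \frac{1}{2 W}$
$Y{\left(d \right)} = \sqrt{d + \frac{1}{2 d}}$ ($Y{\left(d \right)} = \sqrt{\frac{1}{2 d} + d} = \sqrt{d + \frac{1}{2 d}}$)
$\left(-327592 - 245755\right) + Y{\left(90 \right)} = \left(-327592 - 245755\right) + \frac{\sqrt{\frac{2}{90} + 4 \cdot 90}}{2} = -573347 + \frac{\sqrt{2 \cdot \frac{1}{90} + 360}}{2} = -573347 + \frac{\sqrt{\frac{1}{45} + 360}}{2} = -573347 + \frac{\sqrt{\frac{16201}{45}}}{2} = -573347 + \frac{\frac{1}{15} \sqrt{81005}}{2} = -573347 + \frac{\sqrt{81005}}{30}$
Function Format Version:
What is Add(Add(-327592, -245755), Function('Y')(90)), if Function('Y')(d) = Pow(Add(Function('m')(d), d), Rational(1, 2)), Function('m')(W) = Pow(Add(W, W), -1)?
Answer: Add(-573347, Mul(Rational(1, 30), Pow(81005, Rational(1, 2)))) ≈ -5.7334e+5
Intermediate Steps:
Function('m')(W) = Mul(Rational(1, 2), Pow(W, -1)) (Function('m')(W) = Pow(Mul(2, W), -1) = Mul(Rational(1, 2), Pow(W, -1)))
Function('Y')(d) = Pow(Add(d, Mul(Rational(1, 2), Pow(d, -1))), Rational(1, 2)) (Function('Y')(d) = Pow(Add(Mul(Rational(1, 2), Pow(d, -1)), d), Rational(1, 2)) = Pow(Add(d, Mul(Rational(1, 2), Pow(d, -1))), Rational(1, 2)))
Add(Add(-327592, -245755), Function('Y')(90)) = Add(Add(-327592, -245755), Mul(Rational(1, 2), Pow(Add(Mul(2, Pow(90, -1)), Mul(4, 90)), Rational(1, 2)))) = Add(-573347, Mul(Rational(1, 2), Pow(Add(Mul(2, Rational(1, 90)), 360), Rational(1, 2)))) = Add(-573347, Mul(Rational(1, 2), Pow(Add(Rational(1, 45), 360), Rational(1, 2)))) = Add(-573347, Mul(Rational(1, 2), Pow(Rational(16201, 45), Rational(1, 2)))) = Add(-573347, Mul(Rational(1, 2), Mul(Rational(1, 15), Pow(81005, Rational(1, 2))))) = Add(-573347, Mul(Rational(1, 30), Pow(81005, Rational(1, 2))))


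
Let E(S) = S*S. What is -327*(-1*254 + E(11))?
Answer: 43491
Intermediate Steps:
E(S) = S²
-327*(-1*254 + E(11)) = -327*(-1*254 + 11²) = -327*(-254 + 121) = -327*(-133) = 43491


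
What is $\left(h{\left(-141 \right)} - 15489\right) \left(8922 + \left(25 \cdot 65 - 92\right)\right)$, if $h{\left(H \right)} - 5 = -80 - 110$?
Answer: $-163871670$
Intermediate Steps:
$h{\left(H \right)} = -185$ ($h{\left(H \right)} = 5 - 190 = -185$)
$\left(h{\left(-141 \right)} - 15489\right) \left(8922 + \left(25 \cdot 65 - 92\right)\right) = \left(-185 - 15489\right) \left(8922 + \left(25 \cdot 65 - 92\right)\right) = - 15674 \left(8922 + \left(1625 - 92\right)\right) = - 15674 \left(8922 + 1533\right) = \left(-15674\right) 10455 = -163871670$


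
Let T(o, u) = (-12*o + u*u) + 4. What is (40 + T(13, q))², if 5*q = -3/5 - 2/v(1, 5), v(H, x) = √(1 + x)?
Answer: 44067671329/3515625 - 839692*√6/234375 ≈ 12526.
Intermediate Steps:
q = -3/25 - √6/15 (q = (-3/5 - 2/√(1 + 5))/5 = (-3*⅕ - 2*√6/6)/5 = (-⅗ - √6/3)/5 = -3/25 - √6/15 ≈ -0.28330)
T(o, u) = 4 + u² - 12*o (T(o, u) = (-12*o + u²) + 4 = (u² - 12*o) + 4 = 4 + u² - 12*o)
(40 + T(13, q))² = (40 + (4 + (-3/25 - √6/15)² - 12*13))² = (40 + (4 + (-3/25 - √6/15)² - 156))² = (40 + (-152 + (-3/25 - √6/15)²))² = (-112 + (-3/25 - √6/15)²)²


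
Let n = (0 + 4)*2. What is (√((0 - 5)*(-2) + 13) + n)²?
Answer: (8 + √23)² ≈ 163.73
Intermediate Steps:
n = 8 (n = 4*2 = 8)
(√((0 - 5)*(-2) + 13) + n)² = (√((0 - 5)*(-2) + 13) + 8)² = (√(-5*(-2) + 13) + 8)² = (√(10 + 13) + 8)² = (√23 + 8)² = (8 + √23)²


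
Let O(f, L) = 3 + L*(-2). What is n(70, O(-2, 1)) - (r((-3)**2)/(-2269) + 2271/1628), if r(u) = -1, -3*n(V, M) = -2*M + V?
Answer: -266650957/11081796 ≈ -24.062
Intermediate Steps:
O(f, L) = 3 - 2*L
n(V, M) = -V/3 + 2*M/3 (n(V, M) = -(-2*M + V)/3 = -(V - 2*M)/3 = -V/3 + 2*M/3)
n(70, O(-2, 1)) - (r((-3)**2)/(-2269) + 2271/1628) = (-1/3*70 + 2*(3 - 2*1)/3) - (-1/(-2269) + 2271/1628) = (-70/3 + 2*(3 - 2)/3) - (-1*(-1/2269) + 2271*(1/1628)) = (-70/3 + (2/3)*1) - (1/2269 + 2271/1628) = (-70/3 + 2/3) - 1*5154527/3693932 = -68/3 - 5154527/3693932 = -266650957/11081796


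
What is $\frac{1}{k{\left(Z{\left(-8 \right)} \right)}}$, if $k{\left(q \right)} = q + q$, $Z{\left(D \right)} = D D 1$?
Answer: $\frac{1}{128} \approx 0.0078125$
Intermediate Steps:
$Z{\left(D \right)} = D^{2}$ ($Z{\left(D \right)} = D^{2} \cdot 1 = D^{2}$)
$k{\left(q \right)} = 2 q$
$\frac{1}{k{\left(Z{\left(-8 \right)} \right)}} = \frac{1}{2 \left(-8\right)^{2}} = \frac{1}{2 \cdot 64} = \frac{1}{128}$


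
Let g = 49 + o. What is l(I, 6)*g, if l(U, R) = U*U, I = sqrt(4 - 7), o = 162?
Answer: -633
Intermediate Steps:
g = 211 (g = 49 + 162 = 211)
I = I*sqrt(3) (I = sqrt(-3) = I*sqrt(3) ≈ 1.732*I)
l(U, R) = U**2
l(I, 6)*g = (I*sqrt(3))**2*211 = -3*211 = -633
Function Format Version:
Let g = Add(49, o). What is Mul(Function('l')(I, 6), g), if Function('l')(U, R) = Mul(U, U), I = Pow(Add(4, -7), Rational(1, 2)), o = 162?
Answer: -633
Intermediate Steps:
g = 211 (g = Add(49, 162) = 211)
I = Mul(I, Pow(3, Rational(1, 2))) (I = Pow(-3, Rational(1, 2)) = Mul(I, Pow(3, Rational(1, 2))) ≈ Mul(1.7320, I))
Function('l')(U, R) = Pow(U, 2)
Mul(Function('l')(I, 6), g) = Mul(Pow(Mul(I, Pow(3, Rational(1, 2))), 2), 211) = Mul(-3, 211) = -633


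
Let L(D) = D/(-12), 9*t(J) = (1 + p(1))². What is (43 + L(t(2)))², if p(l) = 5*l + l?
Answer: 21114025/11664 ≈ 1810.2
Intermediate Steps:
p(l) = 6*l
t(J) = 49/9 (t(J) = (1 + 6*1)²/9 = (1 + 6)²/9 = (⅑)*7² = (⅑)*49 = 49/9)
L(D) = -D/12 (L(D) = D*(-1/12) = -D/12)
(43 + L(t(2)))² = (43 - 1/12*49/9)² = (43 - 49/108)² = (4595/108)² = 21114025/11664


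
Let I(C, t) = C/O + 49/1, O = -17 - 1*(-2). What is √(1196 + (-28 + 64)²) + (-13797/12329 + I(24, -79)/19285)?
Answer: -1327453752/1188823825 + 2*√623 ≈ 48.803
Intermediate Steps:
O = -15 (O = -17 + 2 = -15)
I(C, t) = 49 - C/15 (I(C, t) = C/(-15) + 49/1 = C*(-1/15) + 49*1 = -C/15 + 49 = 49 - C/15)
√(1196 + (-28 + 64)²) + (-13797/12329 + I(24, -79)/19285) = √(1196 + (-28 + 64)²) + (-13797/12329 + (49 - 1/15*24)/19285) = √(1196 + 36²) + (-13797*1/12329 + (49 - 8/5)*(1/19285)) = √(1196 + 1296) + (-13797/12329 + (237/5)*(1/19285)) = √2492 + (-13797/12329 + 237/96425) = 2*√623 - 1327453752/1188823825 = -1327453752/1188823825 + 2*√623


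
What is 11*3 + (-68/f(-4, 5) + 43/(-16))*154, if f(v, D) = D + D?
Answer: -57123/40 ≈ -1428.1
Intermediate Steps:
f(v, D) = 2*D
11*3 + (-68/f(-4, 5) + 43/(-16))*154 = 11*3 + (-68/(2*5) + 43/(-16))*154 = 33 + (-68/10 + 43*(-1/16))*154 = 33 + (-68*⅒ - 43/16)*154 = 33 + (-34/5 - 43/16)*154 = 33 - 759/80*154 = 33 - 58443/40 = -57123/40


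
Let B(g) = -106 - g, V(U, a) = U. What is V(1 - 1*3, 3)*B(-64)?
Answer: 84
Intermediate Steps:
V(1 - 1*3, 3)*B(-64) = (1 - 1*3)*(-106 - 1*(-64)) = (1 - 3)*(-106 + 64) = -2*(-42) = 84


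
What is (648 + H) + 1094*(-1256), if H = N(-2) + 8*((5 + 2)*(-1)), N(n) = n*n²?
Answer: -1373480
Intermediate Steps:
N(n) = n³
H = -64 (H = (-2)³ + 8*((5 + 2)*(-1)) = -8 + 8*(7*(-1)) = -8 + 8*(-7) = -8 - 56 = -64)
(648 + H) + 1094*(-1256) = (648 - 64) + 1094*(-1256) = 584 - 1374064 = -1373480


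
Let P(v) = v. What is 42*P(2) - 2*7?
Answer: 70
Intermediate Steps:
42*P(2) - 2*7 = 42*2 - 2*7 = 84 - 14 = 70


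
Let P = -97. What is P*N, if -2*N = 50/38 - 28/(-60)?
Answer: 24638/285 ≈ 86.449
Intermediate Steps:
N = -254/285 (N = -(50/38 - 28/(-60))/2 = -(50*(1/38) - 28*(-1/60))/2 = -(25/19 + 7/15)/2 = -½*508/285 = -254/285 ≈ -0.89123)
P*N = -97*(-254/285) = 24638/285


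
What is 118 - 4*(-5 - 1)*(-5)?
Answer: -2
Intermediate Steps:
118 - 4*(-5 - 1)*(-5) = 118 - 4*(-6)*(-5) = 118 + 24*(-5) = 118 - 120 = -2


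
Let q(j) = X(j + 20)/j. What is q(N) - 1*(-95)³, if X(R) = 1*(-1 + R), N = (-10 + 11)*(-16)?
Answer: 13717997/16 ≈ 8.5738e+5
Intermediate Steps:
N = -16 (N = 1*(-16) = -16)
X(R) = -1 + R
q(j) = (19 + j)/j (q(j) = (-1 + (j + 20))/j = (-1 + (20 + j))/j = (19 + j)/j)
q(N) - 1*(-95)³ = (19 - 16)/(-16) - 1*(-95)³ = -1/16*3 - 1*(-857375) = -3/16 + 857375 = 13717997/16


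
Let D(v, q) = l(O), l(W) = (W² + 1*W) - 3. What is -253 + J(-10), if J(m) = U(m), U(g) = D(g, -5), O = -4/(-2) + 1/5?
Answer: -6224/25 ≈ -248.96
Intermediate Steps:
O = 11/5 (O = -4*(-½) + 1*(⅕) = 2 + ⅕ = 11/5 ≈ 2.2000)
l(W) = -3 + W + W² (l(W) = (W² + W) - 3 = (W + W²) - 3 = -3 + W + W²)
D(v, q) = 101/25 (D(v, q) = -3 + 11/5 + (11/5)² = -3 + 11/5 + 121/25 = 101/25)
U(g) = 101/25
J(m) = 101/25
-253 + J(-10) = -253 + 101/25 = -6224/25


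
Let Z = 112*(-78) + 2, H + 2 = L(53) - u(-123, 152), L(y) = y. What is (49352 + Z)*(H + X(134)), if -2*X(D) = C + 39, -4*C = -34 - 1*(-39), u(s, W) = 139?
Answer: -17364195/4 ≈ -4.3410e+6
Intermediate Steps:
C = -5/4 (C = -(-34 - 1*(-39))/4 = -(-34 + 39)/4 = -1/4*5 = -5/4 ≈ -1.2500)
H = -88 (H = -2 + (53 - 1*139) = -2 + (53 - 139) = -2 - 86 = -88)
X(D) = -151/8 (X(D) = -(-5/4 + 39)/2 = -1/2*151/4 = -151/8)
Z = -8734 (Z = -8736 + 2 = -8734)
(49352 + Z)*(H + X(134)) = (49352 - 8734)*(-88 - 151/8) = 40618*(-855/8) = -17364195/4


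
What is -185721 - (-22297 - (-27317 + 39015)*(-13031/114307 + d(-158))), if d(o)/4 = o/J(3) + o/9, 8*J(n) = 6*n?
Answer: -4394932478014/1028763 ≈ -4.2721e+6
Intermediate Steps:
J(n) = 3*n/4 (J(n) = (6*n)/8 = 3*n/4)
d(o) = 20*o/9 (d(o) = 4*(o/(((3/4)*3)) + o/9) = 4*(o/(9/4) + o*(1/9)) = 4*(o*(4/9) + o/9) = 4*(4*o/9 + o/9) = 4*(5*o/9) = 20*o/9)
-185721 - (-22297 - (-27317 + 39015)*(-13031/114307 + d(-158))) = -185721 - (-22297 - (-27317 + 39015)*(-13031/114307 + (20/9)*(-158))) = -185721 - (-22297 - 11698*(-13031*1/114307 - 3160/9)) = -185721 - (-22297 - 11698*(-13031/114307 - 3160/9)) = -185721 - (-22297 - 11698*(-361327399)/1028763) = -185721 - (-22297 - 1*(-4226807913502/1028763)) = -185721 - (-22297 + 4226807913502/1028763) = -185721 - 1*4203869584891/1028763 = -185721 - 4203869584891/1028763 = -4394932478014/1028763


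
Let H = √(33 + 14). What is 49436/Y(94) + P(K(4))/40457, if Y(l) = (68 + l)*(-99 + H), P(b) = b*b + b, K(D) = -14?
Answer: -5492100167/1775779101 - 12359*√47/395037 ≈ -3.3073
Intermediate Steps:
H = √47 ≈ 6.8557
P(b) = b + b² (P(b) = b² + b = b + b²)
Y(l) = (-99 + √47)*(68 + l) (Y(l) = (68 + l)*(-99 + √47) = (-99 + √47)*(68 + l))
49436/Y(94) + P(K(4))/40457 = 49436/(-6732 - 99*94 + 68*√47 + 94*√47) - 14*(1 - 14)/40457 = 49436/(-6732 - 9306 + 68*√47 + 94*√47) - 14*(-13)*(1/40457) = 49436/(-16038 + 162*√47) + 182*(1/40457) = 49436/(-16038 + 162*√47) + 182/40457 = 182/40457 + 49436/(-16038 + 162*√47)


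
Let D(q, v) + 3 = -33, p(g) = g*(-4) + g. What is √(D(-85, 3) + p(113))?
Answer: 5*I*√15 ≈ 19.365*I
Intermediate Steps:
p(g) = -3*g (p(g) = -4*g + g = -3*g)
D(q, v) = -36 (D(q, v) = -3 - 33 = -36)
√(D(-85, 3) + p(113)) = √(-36 - 3*113) = √(-36 - 339) = √(-375) = 5*I*√15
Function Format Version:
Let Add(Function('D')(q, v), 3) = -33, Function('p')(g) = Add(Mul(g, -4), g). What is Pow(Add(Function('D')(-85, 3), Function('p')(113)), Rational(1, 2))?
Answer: Mul(5, I, Pow(15, Rational(1, 2))) ≈ Mul(19.365, I)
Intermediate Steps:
Function('p')(g) = Mul(-3, g) (Function('p')(g) = Add(Mul(-4, g), g) = Mul(-3, g))
Function('D')(q, v) = -36 (Function('D')(q, v) = Add(-3, -33) = -36)
Pow(Add(Function('D')(-85, 3), Function('p')(113)), Rational(1, 2)) = Pow(Add(-36, Mul(-3, 113)), Rational(1, 2)) = Pow(Add(-36, -339), Rational(1, 2)) = Pow(-375, Rational(1, 2)) = Mul(5, I, Pow(15, Rational(1, 2)))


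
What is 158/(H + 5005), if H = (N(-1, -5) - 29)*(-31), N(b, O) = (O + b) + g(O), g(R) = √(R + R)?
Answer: 96222/3709771 + 2449*I*√10/18548855 ≈ 0.025937 + 0.00041751*I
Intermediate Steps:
g(R) = √2*√R (g(R) = √(2*R) = √2*√R)
N(b, O) = O + b + √2*√O (N(b, O) = (O + b) + √2*√O = O + b + √2*√O)
H = 1085 - 31*I*√10 (H = ((-5 - 1 + √2*√(-5)) - 29)*(-31) = ((-5 - 1 + √2*(I*√5)) - 29)*(-31) = ((-5 - 1 + I*√10) - 29)*(-31) = ((-6 + I*√10) - 29)*(-31) = (-35 + I*√10)*(-31) = 1085 - 31*I*√10 ≈ 1085.0 - 98.031*I)
158/(H + 5005) = 158/((1085 - 31*I*√10) + 5005) = 158/(6090 - 31*I*√10)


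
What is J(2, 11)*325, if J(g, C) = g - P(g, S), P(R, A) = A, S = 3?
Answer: -325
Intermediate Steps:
J(g, C) = -3 + g (J(g, C) = g - 1*3 = g - 3 = -3 + g)
J(2, 11)*325 = (-3 + 2)*325 = -1*325 = -325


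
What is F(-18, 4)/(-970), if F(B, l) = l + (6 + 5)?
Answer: -3/194 ≈ -0.015464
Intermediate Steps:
F(B, l) = 11 + l (F(B, l) = l + 11 = 11 + l)
F(-18, 4)/(-970) = (11 + 4)/(-970) = 15*(-1/970) = -3/194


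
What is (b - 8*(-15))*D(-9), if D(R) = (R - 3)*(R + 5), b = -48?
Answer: 3456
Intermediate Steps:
D(R) = (-3 + R)*(5 + R)
(b - 8*(-15))*D(-9) = (-48 - 8*(-15))*(-15 + (-9)² + 2*(-9)) = (-48 + 120)*(-15 + 81 - 18) = 72*48 = 3456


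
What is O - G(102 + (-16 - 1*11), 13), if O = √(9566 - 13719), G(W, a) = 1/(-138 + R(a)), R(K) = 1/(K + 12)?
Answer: 25/3449 + I*√4153 ≈ 0.0072485 + 64.444*I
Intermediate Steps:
R(K) = 1/(12 + K)
G(W, a) = 1/(-138 + 1/(12 + a))
O = I*√4153 (O = √(-4153) = I*√4153 ≈ 64.444*I)
O - G(102 + (-16 - 1*11), 13) = I*√4153 - (-12 - 1*13)/(1655 + 138*13) = I*√4153 - (-12 - 13)/(1655 + 1794) = I*√4153 - (-25)/3449 = I*√4153 - 1*(-25/3449) = I*√4153 + 25/3449 = 25/3449 + I*√4153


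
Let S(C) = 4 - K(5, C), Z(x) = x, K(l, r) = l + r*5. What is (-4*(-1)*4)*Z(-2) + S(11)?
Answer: -88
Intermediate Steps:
K(l, r) = l + 5*r
S(C) = -1 - 5*C (S(C) = 4 - (5 + 5*C) = 4 + (-5 - 5*C) = -1 - 5*C)
(-4*(-1)*4)*Z(-2) + S(11) = (-4*(-1)*4)*(-2) + (-1 - 5*11) = (4*4)*(-2) + (-1 - 55) = 16*(-2) - 56 = -32 - 56 = -88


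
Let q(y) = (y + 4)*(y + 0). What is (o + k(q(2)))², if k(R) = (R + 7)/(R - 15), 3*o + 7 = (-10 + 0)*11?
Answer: 18496/9 ≈ 2055.1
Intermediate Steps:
q(y) = y*(4 + y) (q(y) = (4 + y)*y = y*(4 + y))
o = -39 (o = -7/3 + ((-10 + 0)*11)/3 = -7/3 + (-10*11)/3 = -7/3 + (⅓)*(-110) = -7/3 - 110/3 = -39)
k(R) = (7 + R)/(-15 + R)
(o + k(q(2)))² = (-39 + (7 + 2*(4 + 2))/(-15 + 2*(4 + 2)))² = (-39 + (7 + 2*6)/(-15 + 2*6))² = (-39 + (7 + 12)/(-15 + 12))² = (-39 + 19/(-3))² = (-39 - ⅓*19)² = (-39 - 19/3)² = (-136/3)² = 18496/9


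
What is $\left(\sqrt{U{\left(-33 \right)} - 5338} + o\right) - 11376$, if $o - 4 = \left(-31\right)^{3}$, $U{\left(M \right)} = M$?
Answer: $-41163 + i \sqrt{5371} \approx -41163.0 + 73.287 i$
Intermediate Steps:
$o = -29787$ ($o = 4 + \left(-31\right)^{3} = 4 - 29791 = -29787$)
$\left(\sqrt{U{\left(-33 \right)} - 5338} + o\right) - 11376 = \left(\sqrt{-33 - 5338} - 29787\right) - 11376 = \left(\sqrt{-5371} - 29787\right) - 11376 = \left(i \sqrt{5371} - 29787\right) - 11376 = \left(-29787 + i \sqrt{5371}\right) - 11376 = -41163 + i \sqrt{5371}$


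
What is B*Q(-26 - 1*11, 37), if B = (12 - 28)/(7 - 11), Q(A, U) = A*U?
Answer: -5476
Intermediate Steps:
B = 4 (B = -16/(-4) = -16*(-¼) = 4)
B*Q(-26 - 1*11, 37) = 4*((-26 - 1*11)*37) = 4*((-26 - 11)*37) = 4*(-37*37) = 4*(-1369) = -5476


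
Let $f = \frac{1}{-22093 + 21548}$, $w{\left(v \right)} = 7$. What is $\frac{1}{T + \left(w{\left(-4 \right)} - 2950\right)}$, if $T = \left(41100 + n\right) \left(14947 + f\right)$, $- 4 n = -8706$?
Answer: $\frac{545}{352533698586} \approx 1.546 \cdot 10^{-9}$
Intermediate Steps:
$f = - \frac{1}{545}$ ($f = \frac{1}{-545} = - \frac{1}{545} \approx -0.0018349$)
$n = \frac{4353}{2}$ ($n = \left(- \frac{1}{4}\right) \left(-8706\right) = \frac{4353}{2} \approx 2176.5$)
$T = \frac{352535302521}{545}$ ($T = \left(41100 + \frac{4353}{2}\right) \left(14947 - \frac{1}{545}\right) = \frac{86553}{2} \cdot \frac{8146114}{545} = \frac{352535302521}{545} \approx 6.4685 \cdot 10^{8}$)
$\frac{1}{T + \left(w{\left(-4 \right)} - 2950\right)} = \frac{1}{\frac{352535302521}{545} + \left(7 - 2950\right)} = \frac{1}{\frac{352535302521}{545} - 2943} = \frac{1}{\frac{352533698586}{545}} = \frac{545}{352533698586}$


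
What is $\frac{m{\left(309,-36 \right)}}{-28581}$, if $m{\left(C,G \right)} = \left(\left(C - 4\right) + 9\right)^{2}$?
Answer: $- \frac{98596}{28581} \approx -3.4497$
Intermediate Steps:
$m{\left(C,G \right)} = \left(5 + C\right)^{2}$ ($m{\left(C,G \right)} = \left(\left(C - 4\right) + 9\right)^{2} = \left(\left(-4 + C\right) + 9\right)^{2} = \left(5 + C\right)^{2}$)
$\frac{m{\left(309,-36 \right)}}{-28581} = \frac{\left(5 + 309\right)^{2}}{-28581} = 314^{2} \left(- \frac{1}{28581}\right) = 98596 \left(- \frac{1}{28581}\right) = - \frac{98596}{28581}$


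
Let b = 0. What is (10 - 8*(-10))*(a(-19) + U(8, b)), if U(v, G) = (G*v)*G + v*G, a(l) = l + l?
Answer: -3420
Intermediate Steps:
a(l) = 2*l
U(v, G) = G*v + v*G**2 (U(v, G) = v*G**2 + G*v = G*v + v*G**2)
(10 - 8*(-10))*(a(-19) + U(8, b)) = (10 - 8*(-10))*(2*(-19) + 0*8*(1 + 0)) = (10 + 80)*(-38 + 0*8*1) = 90*(-38 + 0) = 90*(-38) = -3420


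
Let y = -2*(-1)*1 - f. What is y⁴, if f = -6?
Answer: 4096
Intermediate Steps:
y = 8 (y = -2*(-1)*1 - 1*(-6) = 2*1 + 6 = 2 + 6 = 8)
y⁴ = 8⁴ = 4096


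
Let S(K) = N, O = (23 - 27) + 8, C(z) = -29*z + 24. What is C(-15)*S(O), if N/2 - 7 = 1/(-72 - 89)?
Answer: 1033668/161 ≈ 6420.3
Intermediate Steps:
C(z) = 24 - 29*z
N = 2252/161 (N = 14 + 2/(-72 - 89) = 14 + 2/(-161) = 14 + 2*(-1/161) = 14 - 2/161 = 2252/161 ≈ 13.988)
O = 4 (O = -4 + 8 = 4)
S(K) = 2252/161
C(-15)*S(O) = (24 - 29*(-15))*(2252/161) = (24 + 435)*(2252/161) = 459*(2252/161) = 1033668/161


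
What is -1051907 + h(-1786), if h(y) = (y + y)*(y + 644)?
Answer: 3027317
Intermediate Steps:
h(y) = 2*y*(644 + y) (h(y) = (2*y)*(644 + y) = 2*y*(644 + y))
-1051907 + h(-1786) = -1051907 + 2*(-1786)*(644 - 1786) = -1051907 + 2*(-1786)*(-1142) = -1051907 + 4079224 = 3027317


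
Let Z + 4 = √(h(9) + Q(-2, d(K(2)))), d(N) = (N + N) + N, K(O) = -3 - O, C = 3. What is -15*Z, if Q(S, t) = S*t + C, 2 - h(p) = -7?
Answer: 60 - 15*√42 ≈ -37.211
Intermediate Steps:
h(p) = 9 (h(p) = 2 - 1*(-7) = 2 + 7 = 9)
d(N) = 3*N (d(N) = 2*N + N = 3*N)
Q(S, t) = 3 + S*t (Q(S, t) = S*t + 3 = 3 + S*t)
Z = -4 + √42 (Z = -4 + √(9 + (3 - 6*(-3 - 1*2))) = -4 + √(9 + (3 - 6*(-3 - 2))) = -4 + √(9 + (3 - 6*(-5))) = -4 + √(9 + (3 - 2*(-15))) = -4 + √(9 + (3 + 30)) = -4 + √(9 + 33) = -4 + √42 ≈ 2.4807)
-15*Z = -15*(-4 + √42) = 60 - 15*√42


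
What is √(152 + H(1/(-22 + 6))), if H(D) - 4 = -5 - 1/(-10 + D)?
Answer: 3*√435183/161 ≈ 12.292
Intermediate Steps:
H(D) = -1 - 1/(-10 + D) (H(D) = 4 + (-5 - 1/(-10 + D)) = -1 - 1/(-10 + D))
√(152 + H(1/(-22 + 6))) = √(152 + (9 - 1/(-22 + 6))/(-10 + 1/(-22 + 6))) = √(152 + (9 - 1/(-16))/(-10 + 1/(-16))) = √(152 + (9 - 1*(-1/16))/(-10 - 1/16)) = √(152 + (9 + 1/16)/(-161/16)) = √(152 - 16/161*145/16) = √(152 - 145/161) = √(24327/161) = 3*√435183/161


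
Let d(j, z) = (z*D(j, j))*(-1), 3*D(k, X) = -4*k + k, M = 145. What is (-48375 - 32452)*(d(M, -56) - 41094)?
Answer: 3977819978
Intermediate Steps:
D(k, X) = -k (D(k, X) = (-4*k + k)/3 = (-3*k)/3 = -k)
d(j, z) = j*z (d(j, z) = (z*(-j))*(-1) = -j*z*(-1) = j*z)
(-48375 - 32452)*(d(M, -56) - 41094) = (-48375 - 32452)*(145*(-56) - 41094) = -80827*(-8120 - 41094) = -80827*(-49214) = 3977819978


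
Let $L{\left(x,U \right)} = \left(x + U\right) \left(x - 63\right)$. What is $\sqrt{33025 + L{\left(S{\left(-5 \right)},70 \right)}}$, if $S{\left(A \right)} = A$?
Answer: $\sqrt{28605} \approx 169.13$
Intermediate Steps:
$L{\left(x,U \right)} = \left(-63 + x\right) \left(U + x\right)$ ($L{\left(x,U \right)} = \left(U + x\right) \left(-63 + x\right) = \left(-63 + x\right) \left(U + x\right)$)
$\sqrt{33025 + L{\left(S{\left(-5 \right)},70 \right)}} = \sqrt{33025 + \left(\left(-5\right)^{2} - 4410 - -315 + 70 \left(-5\right)\right)} = \sqrt{33025 + \left(25 - 4410 + 315 - 350\right)} = \sqrt{33025 - 4420} = \sqrt{28605}$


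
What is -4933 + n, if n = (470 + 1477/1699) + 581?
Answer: -6594041/1699 ≈ -3881.1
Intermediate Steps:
n = 1787126/1699 (n = (470 + 1477*(1/1699)) + 581 = (470 + 1477/1699) + 581 = 800007/1699 + 581 = 1787126/1699 ≈ 1051.9)
-4933 + n = -4933 + 1787126/1699 = -6594041/1699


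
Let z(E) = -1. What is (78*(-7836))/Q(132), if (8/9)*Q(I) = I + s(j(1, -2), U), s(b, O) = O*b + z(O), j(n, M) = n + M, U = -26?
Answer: -543296/157 ≈ -3460.5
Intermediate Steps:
j(n, M) = M + n
s(b, O) = -1 + O*b (s(b, O) = O*b - 1 = -1 + O*b)
Q(I) = 225/8 + 9*I/8 (Q(I) = 9*(I + (-1 - 26*(-2 + 1)))/8 = 9*(I + (-1 - 26*(-1)))/8 = 9*(I + (-1 + 26))/8 = 9*(I + 25)/8 = 9*(25 + I)/8 = 225/8 + 9*I/8)
(78*(-7836))/Q(132) = (78*(-7836))/(225/8 + (9/8)*132) = -611208/(225/8 + 297/2) = -611208/1413/8 = -611208*8/1413 = -543296/157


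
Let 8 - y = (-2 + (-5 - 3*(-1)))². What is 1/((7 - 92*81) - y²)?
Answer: -1/7509 ≈ -0.00013317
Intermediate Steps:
y = -8 (y = 8 - (-2 + (-5 - 3*(-1)))² = 8 - (-2 + (-5 + 3))² = 8 - (-2 - 2)² = 8 - 1*(-4)² = 8 - 1*16 = 8 - 16 = -8)
1/((7 - 92*81) - y²) = 1/((7 - 92*81) - 1*(-8)²) = 1/((7 - 7452) - 1*64) = 1/(-7445 - 64) = 1/(-7509) = -1/7509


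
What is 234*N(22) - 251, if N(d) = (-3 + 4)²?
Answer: -17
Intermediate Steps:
N(d) = 1 (N(d) = 1² = 1)
234*N(22) - 251 = 234*1 - 251 = 234 - 251 = -17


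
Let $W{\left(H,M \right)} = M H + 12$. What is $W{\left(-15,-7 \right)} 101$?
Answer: $11817$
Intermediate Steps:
$W{\left(H,M \right)} = 12 + H M$ ($W{\left(H,M \right)} = H M + 12 = 12 + H M$)
$W{\left(-15,-7 \right)} 101 = \left(12 - -105\right) 101 = \left(12 + 105\right) 101 = 117 \cdot 101 = 11817$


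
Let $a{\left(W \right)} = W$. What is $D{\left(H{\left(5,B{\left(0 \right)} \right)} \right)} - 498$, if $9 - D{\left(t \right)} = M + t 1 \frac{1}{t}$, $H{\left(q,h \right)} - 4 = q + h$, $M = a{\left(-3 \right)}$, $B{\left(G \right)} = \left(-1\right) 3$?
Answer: $-487$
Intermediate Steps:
$B{\left(G \right)} = -3$
$M = -3$
$H{\left(q,h \right)} = 4 + h + q$ ($H{\left(q,h \right)} = 4 + \left(q + h\right) = 4 + \left(h + q\right) = 4 + h + q$)
$D{\left(t \right)} = 11$ ($D{\left(t \right)} = 9 - \left(-3 + t 1 \frac{1}{t}\right) = 9 - \left(-3 + \frac{t}{t}\right) = 9 - \left(-3 + 1\right) = 9 - -2 = 9 + 2 = 11$)
$D{\left(H{\left(5,B{\left(0 \right)} \right)} \right)} - 498 = 11 - 498 = -487$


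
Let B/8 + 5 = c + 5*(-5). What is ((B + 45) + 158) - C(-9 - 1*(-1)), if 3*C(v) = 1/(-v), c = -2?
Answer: -1273/24 ≈ -53.042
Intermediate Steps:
B = -256 (B = -40 + 8*(-2 + 5*(-5)) = -40 + 8*(-2 - 25) = -40 + 8*(-27) = -40 - 216 = -256)
C(v) = -1/(3*v) (C(v) = 1/(3*((-v))) = (-1/v)/3 = -1/(3*v))
((B + 45) + 158) - C(-9 - 1*(-1)) = ((-256 + 45) + 158) - (-1)/(3*(-9 - 1*(-1))) = (-211 + 158) - (-1)/(3*(-9 + 1)) = -53 - (-1)/(3*(-8)) = -53 - (-1)*(-1)/(3*8) = -53 - 1*1/24 = -53 - 1/24 = -1273/24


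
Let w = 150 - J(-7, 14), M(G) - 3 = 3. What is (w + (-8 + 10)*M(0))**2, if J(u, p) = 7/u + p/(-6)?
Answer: 246016/9 ≈ 27335.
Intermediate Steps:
M(G) = 6 (M(G) = 3 + 3 = 6)
J(u, p) = 7/u - p/6 (J(u, p) = 7/u + p*(-1/6) = 7/u - p/6)
w = 460/3 (w = 150 - (7/(-7) - 1/6*14) = 150 - (7*(-1/7) - 7/3) = 150 - (-1 - 7/3) = 150 - 1*(-10/3) = 150 + 10/3 = 460/3 ≈ 153.33)
(w + (-8 + 10)*M(0))**2 = (460/3 + (-8 + 10)*6)**2 = (460/3 + 2*6)**2 = (460/3 + 12)**2 = (496/3)**2 = 246016/9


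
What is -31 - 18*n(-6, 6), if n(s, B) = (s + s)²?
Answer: -2623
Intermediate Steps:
n(s, B) = 4*s² (n(s, B) = (2*s)² = 4*s²)
-31 - 18*n(-6, 6) = -31 - 72*(-6)² = -31 - 72*36 = -31 - 18*144 = -31 - 2592 = -2623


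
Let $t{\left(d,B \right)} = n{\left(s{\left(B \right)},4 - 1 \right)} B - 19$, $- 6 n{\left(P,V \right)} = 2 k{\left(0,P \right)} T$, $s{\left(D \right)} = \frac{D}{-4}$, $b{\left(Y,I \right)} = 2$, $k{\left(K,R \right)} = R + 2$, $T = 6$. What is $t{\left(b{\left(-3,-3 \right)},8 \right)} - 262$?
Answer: $-281$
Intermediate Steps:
$k{\left(K,R \right)} = 2 + R$
$s{\left(D \right)} = - \frac{D}{4}$ ($s{\left(D \right)} = D \left(- \frac{1}{4}\right) = - \frac{D}{4}$)
$n{\left(P,V \right)} = -4 - 2 P$ ($n{\left(P,V \right)} = - \frac{2 \left(2 + P\right) 6}{6} = - \frac{\left(4 + 2 P\right) 6}{6} = - \frac{24 + 12 P}{6} = -4 - 2 P$)
$t{\left(d,B \right)} = -19 + B \left(-4 + \frac{B}{2}\right)$ ($t{\left(d,B \right)} = \left(-4 - 2 \left(- \frac{B}{4}\right)\right) B - 19 = \left(-4 + \frac{B}{2}\right) B - 19 = B \left(-4 + \frac{B}{2}\right) - 19 = -19 + B \left(-4 + \frac{B}{2}\right)$)
$t{\left(b{\left(-3,-3 \right)},8 \right)} - 262 = \left(-19 + \frac{1}{2} \cdot 8 \left(-8 + 8\right)\right) - 262 = \left(-19 + \frac{1}{2} \cdot 8 \cdot 0\right) - 262 = \left(-19 + 0\right) - 262 = -19 - 262 = -281$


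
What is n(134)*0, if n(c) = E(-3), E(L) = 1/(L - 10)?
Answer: 0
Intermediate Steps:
E(L) = 1/(-10 + L)
n(c) = -1/13 (n(c) = 1/(-10 - 3) = 1/(-13) = -1/13)
n(134)*0 = -1/13*0 = 0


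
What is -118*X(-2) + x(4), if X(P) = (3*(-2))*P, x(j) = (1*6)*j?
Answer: -1392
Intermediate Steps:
x(j) = 6*j
X(P) = -6*P
-118*X(-2) + x(4) = -(-708)*(-2) + 6*4 = -118*12 + 24 = -1416 + 24 = -1392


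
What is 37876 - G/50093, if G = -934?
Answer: 1897323402/50093 ≈ 37876.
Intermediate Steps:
37876 - G/50093 = 37876 - (-934)/50093 = 37876 - 1*(-934/50093) = 37876 + 934/50093 = 1897323402/50093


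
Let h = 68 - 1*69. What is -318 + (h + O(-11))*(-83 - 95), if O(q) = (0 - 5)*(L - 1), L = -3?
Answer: -3700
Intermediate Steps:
h = -1 (h = 68 - 69 = -1)
O(q) = 20 (O(q) = (0 - 5)*(-3 - 1) = -5*(-4) = 20)
-318 + (h + O(-11))*(-83 - 95) = -318 + (-1 + 20)*(-83 - 95) = -318 + 19*(-178) = -318 - 3382 = -3700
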